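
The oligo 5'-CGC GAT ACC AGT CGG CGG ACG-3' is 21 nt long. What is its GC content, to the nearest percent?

Scanning the sequence gives T=2, C=7, A=4, G=8.
G+C = 8 + 7 = 15 out of 21 bases
%GC = 15/21 × 100 = 71.43% ≈ 71%

71%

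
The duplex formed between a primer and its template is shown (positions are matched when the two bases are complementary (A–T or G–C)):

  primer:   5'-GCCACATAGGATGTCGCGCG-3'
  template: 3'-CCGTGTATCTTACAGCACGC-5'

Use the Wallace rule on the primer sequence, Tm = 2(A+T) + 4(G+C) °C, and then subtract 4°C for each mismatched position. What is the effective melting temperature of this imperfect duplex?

Primer base counts: A=4, T=3, G=7, C=6 → A+T=7, G+C=13
Perfect-match Tm = 2(7) + 4(13) = 14 + 52 = 66°C
Mismatches (positions where the bases are not complementary): 3 (at positions 2, 10, 17)
Effective Tm = 66 − 3×4 = 66 − 12 = 54°C

54°C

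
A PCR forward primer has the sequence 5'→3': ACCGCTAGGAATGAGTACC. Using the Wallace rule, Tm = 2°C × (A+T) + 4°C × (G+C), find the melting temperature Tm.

58°C

G=5, T=3, C=5, A=6
AT pairs contribute 9, GC pairs contribute 10.
Tm = 4·10 + 2·9 = 40 + 18 = 58°C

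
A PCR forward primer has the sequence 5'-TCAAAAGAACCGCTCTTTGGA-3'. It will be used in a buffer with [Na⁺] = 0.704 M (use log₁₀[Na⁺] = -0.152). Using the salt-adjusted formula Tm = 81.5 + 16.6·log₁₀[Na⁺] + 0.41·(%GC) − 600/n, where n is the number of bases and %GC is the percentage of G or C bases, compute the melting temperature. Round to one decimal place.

68.0°C

Length n = 21. Scanning the sequence gives A=7, T=5, C=5, G=4.
G+C = 9, so %GC = 9/21 × 100 = 42.857%
Salt term: 16.6 × (-0.152) = -2.523
GC term: 0.41 × 42.857 = 17.571; length term: −600/21 = −28.571
Tm = 81.5 + (-2.523) + 17.571 − 28.571 = 67.977 → 68.0°C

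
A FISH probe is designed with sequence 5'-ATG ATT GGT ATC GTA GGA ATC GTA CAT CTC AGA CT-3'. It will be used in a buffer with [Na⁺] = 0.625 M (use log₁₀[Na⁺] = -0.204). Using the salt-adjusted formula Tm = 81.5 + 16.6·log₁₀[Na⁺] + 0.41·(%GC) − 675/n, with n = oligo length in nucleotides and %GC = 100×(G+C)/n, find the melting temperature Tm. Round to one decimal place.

75.2°C

Length n = 35. Scanning the sequence gives C=6, G=8, T=11, A=10.
G+C = 14, so %GC = 14/35 × 100 = 40%
Salt term: 16.6 × (-0.204) = -3.386
GC term: 0.41 × 40 = 16.4; length term: −675/35 = −19.286
Tm = 81.5 + (-3.386) + 16.4 − 19.286 = 75.228 → 75.2°C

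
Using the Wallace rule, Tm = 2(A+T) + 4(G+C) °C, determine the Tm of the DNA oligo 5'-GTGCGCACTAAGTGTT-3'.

Base counts: C=3, G=5, A=3, T=5
AT pairs contribute 8, GC pairs contribute 8.
Tm = 4·8 + 2·8 = 32 + 16 = 48°C

48°C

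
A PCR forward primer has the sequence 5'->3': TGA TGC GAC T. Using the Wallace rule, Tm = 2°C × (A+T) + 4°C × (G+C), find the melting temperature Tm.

30°C

Base counts: G=3, C=2, T=3, A=2
AT pairs contribute 5, GC pairs contribute 5.
Tm = 2×5 + 4×5 = 30°C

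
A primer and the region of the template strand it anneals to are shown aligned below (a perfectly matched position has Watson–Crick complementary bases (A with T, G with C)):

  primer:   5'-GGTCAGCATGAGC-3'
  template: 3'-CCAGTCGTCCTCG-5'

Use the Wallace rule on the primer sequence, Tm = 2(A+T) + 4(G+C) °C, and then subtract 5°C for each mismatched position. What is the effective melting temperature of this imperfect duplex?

37°C

Primer base counts: A=3, T=2, G=5, C=3 → A+T=5, G+C=8
Perfect-match Tm = 2(5) + 4(8) = 10 + 32 = 42°C
Mismatches (positions where the bases are not complementary): 1 (at position 9)
Effective Tm = 42 − 1×5 = 42 − 5 = 37°C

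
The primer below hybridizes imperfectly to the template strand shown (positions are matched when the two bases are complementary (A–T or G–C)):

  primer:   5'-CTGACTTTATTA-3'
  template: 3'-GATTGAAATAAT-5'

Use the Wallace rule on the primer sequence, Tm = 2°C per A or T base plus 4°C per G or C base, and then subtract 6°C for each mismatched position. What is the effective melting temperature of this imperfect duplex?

24°C

Primer base counts: A=3, T=6, G=1, C=2 → A+T=9, G+C=3
Perfect-match Tm = 2(9) + 4(3) = 18 + 12 = 30°C
Mismatches (positions where the bases are not complementary): 1 (at position 3)
Effective Tm = 30 − 1×6 = 30 − 6 = 24°C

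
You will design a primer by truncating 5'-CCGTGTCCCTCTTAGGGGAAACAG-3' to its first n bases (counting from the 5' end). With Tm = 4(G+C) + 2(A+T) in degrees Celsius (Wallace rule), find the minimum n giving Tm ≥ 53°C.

n = 17

First 16 bases: CCGTGTCCCTCTTAGG → Tm = 52°C (< 53°C)
First 17 bases: CCGTGTCCCTCTTAGGG → Tm = 56°C (≥ 53°C)
Each additional base adds 2°C (A/T) or 4°C (G/C), so Tm is non-decreasing in n; n = 17 is the first length to reach 53°C.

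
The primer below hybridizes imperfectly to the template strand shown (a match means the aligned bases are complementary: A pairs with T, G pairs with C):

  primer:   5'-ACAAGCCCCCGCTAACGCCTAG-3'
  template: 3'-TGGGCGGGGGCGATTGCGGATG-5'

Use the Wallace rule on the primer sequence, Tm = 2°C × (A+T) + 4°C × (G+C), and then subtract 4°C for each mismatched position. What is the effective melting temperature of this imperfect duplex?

Primer base counts: A=6, T=2, G=4, C=10 → A+T=8, G+C=14
Perfect-match Tm = 2(8) + 4(14) = 16 + 56 = 72°C
Mismatches (positions where the bases are not complementary): 3 (at positions 3, 4, 22)
Effective Tm = 72 − 3×4 = 72 − 12 = 60°C

60°C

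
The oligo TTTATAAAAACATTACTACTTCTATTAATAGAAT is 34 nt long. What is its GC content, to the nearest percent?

Base counts: T=14, C=4, A=15, G=1
G+C = 1 + 4 = 5 out of 34 bases
%GC = 5/34 × 100 = 14.71% ≈ 15%

15%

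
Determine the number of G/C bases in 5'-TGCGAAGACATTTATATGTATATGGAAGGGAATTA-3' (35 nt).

A=13, G=9, C=2, T=11
G+C = 9 + 2 = 11

11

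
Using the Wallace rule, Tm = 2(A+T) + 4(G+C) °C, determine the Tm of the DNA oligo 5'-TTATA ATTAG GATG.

Scanning the sequence gives A=5, C=0, G=3, T=6.
So N_AT = 11 and N_GC = 3.
Tm = 4·3 + 2·11 = 12 + 22 = 34°C

34°C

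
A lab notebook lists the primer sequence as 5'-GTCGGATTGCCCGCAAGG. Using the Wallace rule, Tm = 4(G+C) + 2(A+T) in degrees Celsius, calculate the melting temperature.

Base counts: T=3, G=7, C=5, A=3
So N_AT = 6 and N_GC = 12.
Tm = 4·12 + 2·6 = 48 + 12 = 60°C

60°C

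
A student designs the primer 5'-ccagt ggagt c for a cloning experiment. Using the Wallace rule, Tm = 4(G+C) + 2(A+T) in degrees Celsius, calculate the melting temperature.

36°C

A=2, T=2, C=3, G=4
AT pairs contribute 4, GC pairs contribute 7.
Tm = 4·7 + 2·4 = 28 + 8 = 36°C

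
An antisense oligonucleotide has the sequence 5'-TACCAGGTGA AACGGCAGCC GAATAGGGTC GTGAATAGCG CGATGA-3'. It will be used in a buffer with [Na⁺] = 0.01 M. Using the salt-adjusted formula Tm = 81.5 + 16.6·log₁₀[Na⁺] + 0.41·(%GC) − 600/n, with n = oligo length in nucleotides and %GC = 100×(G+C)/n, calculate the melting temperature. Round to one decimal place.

Length n = 46. G=16, A=14, C=9, T=7
G+C = 25, so %GC = 25/46 × 100 = 54.348%
Salt term: 16.6 × (-2) = -33.2
GC term: 0.41 × 54.348 = 22.283; length term: −600/46 = −13.043
Tm = 81.5 + (-33.2) + 22.283 − 13.043 = 57.54 → 57.5°C

57.5°C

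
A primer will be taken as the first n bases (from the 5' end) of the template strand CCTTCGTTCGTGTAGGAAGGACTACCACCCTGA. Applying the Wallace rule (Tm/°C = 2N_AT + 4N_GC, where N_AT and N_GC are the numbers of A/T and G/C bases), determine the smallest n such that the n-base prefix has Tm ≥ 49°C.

First 15 bases: CCTTCGTTCGTGTAG → Tm = 46°C (< 49°C)
First 16 bases: CCTTCGTTCGTGTAGG → Tm = 50°C (≥ 49°C)
Since every base adds ≥2°C, Tm only increases with n, so the threshold is first crossed at n = 16.

n = 16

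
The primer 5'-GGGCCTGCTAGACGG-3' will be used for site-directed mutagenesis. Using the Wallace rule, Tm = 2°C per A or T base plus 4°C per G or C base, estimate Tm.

52°C

G=7, T=2, C=4, A=2
So N_AT = 4 and N_GC = 11.
Tm = 4·11 + 2·4 = 44 + 8 = 52°C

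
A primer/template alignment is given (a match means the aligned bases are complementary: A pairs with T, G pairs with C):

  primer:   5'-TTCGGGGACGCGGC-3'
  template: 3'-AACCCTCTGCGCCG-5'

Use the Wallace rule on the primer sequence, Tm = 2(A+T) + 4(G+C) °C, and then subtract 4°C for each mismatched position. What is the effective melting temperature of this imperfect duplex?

Primer base counts: A=1, T=2, G=7, C=4 → A+T=3, G+C=11
Perfect-match Tm = 2(3) + 4(11) = 6 + 44 = 50°C
Mismatches (positions where the bases are not complementary): 2 (at positions 3, 6)
Effective Tm = 50 − 2×4 = 50 − 8 = 42°C

42°C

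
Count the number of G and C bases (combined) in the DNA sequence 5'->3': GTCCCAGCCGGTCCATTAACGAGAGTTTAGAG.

17

G=9, C=8, T=7, A=8
Total G or C: 9 + 8 = 17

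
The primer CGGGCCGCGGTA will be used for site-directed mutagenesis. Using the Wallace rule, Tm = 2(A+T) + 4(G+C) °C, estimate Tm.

Counting bases: A=1, T=1, C=4, G=6
So N_AT = 2 and N_GC = 10.
Tm = 2×2 + 4×10 = 44°C

44°C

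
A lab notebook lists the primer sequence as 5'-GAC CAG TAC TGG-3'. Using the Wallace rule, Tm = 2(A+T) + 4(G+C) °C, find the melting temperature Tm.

38°C

C=3, G=4, T=2, A=3
AT pairs contribute 5, GC pairs contribute 7.
Tm = 2(5) + 4(7) = 10 + 28 = 38°C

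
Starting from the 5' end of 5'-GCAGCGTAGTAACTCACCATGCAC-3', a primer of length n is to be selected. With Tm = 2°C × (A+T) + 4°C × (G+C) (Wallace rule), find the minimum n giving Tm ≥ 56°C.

First 17 bases: GCAGCGTAGTAACTCAC → Tm = 52°C (< 56°C)
First 18 bases: GCAGCGTAGTAACTCACC → Tm = 56°C (≥ 56°C)
Since every base adds ≥2°C, Tm only increases with n, so the threshold is first crossed at n = 18.

n = 18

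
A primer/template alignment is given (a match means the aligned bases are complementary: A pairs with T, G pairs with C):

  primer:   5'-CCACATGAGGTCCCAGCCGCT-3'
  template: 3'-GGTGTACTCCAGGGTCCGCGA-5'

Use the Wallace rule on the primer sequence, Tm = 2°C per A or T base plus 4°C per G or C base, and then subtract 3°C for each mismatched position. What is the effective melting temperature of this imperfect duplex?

67°C

Primer base counts: A=4, T=3, G=5, C=9 → A+T=7, G+C=14
Perfect-match Tm = 2(7) + 4(14) = 14 + 56 = 70°C
Mismatches (positions where the bases are not complementary): 1 (at position 17)
Effective Tm = 70 − 1×3 = 70 − 3 = 67°C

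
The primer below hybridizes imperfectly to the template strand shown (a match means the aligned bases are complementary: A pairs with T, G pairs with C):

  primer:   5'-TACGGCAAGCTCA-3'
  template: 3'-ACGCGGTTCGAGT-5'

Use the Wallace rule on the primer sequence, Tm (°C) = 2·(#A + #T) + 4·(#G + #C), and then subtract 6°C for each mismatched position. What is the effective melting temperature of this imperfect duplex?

Primer base counts: A=4, T=2, G=3, C=4 → A+T=6, G+C=7
Perfect-match Tm = 2(6) + 4(7) = 12 + 28 = 40°C
Mismatches (positions where the bases are not complementary): 2 (at positions 2, 5)
Effective Tm = 40 − 2×6 = 40 − 12 = 28°C

28°C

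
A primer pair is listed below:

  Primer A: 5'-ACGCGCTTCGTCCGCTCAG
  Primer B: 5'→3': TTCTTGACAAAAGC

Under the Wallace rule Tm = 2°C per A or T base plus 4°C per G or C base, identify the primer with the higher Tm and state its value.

Primer A: A+T=6, G+C=13 → Tm = 2(6)+4(13) = 64°C
Primer B: A+T=9, G+C=5 → Tm = 2(9)+4(5) = 38°C
64°C vs 38°C → primer A is higher.

Primer A, 64°C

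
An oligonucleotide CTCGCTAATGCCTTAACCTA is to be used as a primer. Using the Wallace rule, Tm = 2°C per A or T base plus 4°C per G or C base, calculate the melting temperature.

58°C

Counting bases: A=5, T=6, C=7, G=2
So N_AT = 11 and N_GC = 9.
Tm = 2(11) + 4(9) = 22 + 36 = 58°C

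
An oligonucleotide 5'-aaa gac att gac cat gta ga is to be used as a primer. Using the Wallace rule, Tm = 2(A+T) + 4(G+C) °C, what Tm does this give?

Counting bases: C=3, G=4, A=9, T=4
A+T = 13, G+C = 7
Tm = 2×13 + 4×7 = 54°C

54°C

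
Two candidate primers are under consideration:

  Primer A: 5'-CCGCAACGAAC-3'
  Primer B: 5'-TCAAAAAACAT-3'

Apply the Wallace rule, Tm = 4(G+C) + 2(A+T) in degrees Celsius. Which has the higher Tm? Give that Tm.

Primer A, 36°C

Primer A: A+T=4, G+C=7 → Tm = 2(4)+4(7) = 36°C
Primer B: A+T=9, G+C=2 → Tm = 2(9)+4(2) = 26°C
36°C vs 26°C → primer A is higher.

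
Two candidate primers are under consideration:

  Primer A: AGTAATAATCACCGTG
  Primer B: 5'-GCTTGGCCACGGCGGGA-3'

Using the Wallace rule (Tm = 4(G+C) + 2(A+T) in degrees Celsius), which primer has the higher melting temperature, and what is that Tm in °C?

Primer A: A+T=10, G+C=6 → Tm = 2(10)+4(6) = 44°C
Primer B: A+T=4, G+C=13 → Tm = 2(4)+4(13) = 60°C
44°C vs 60°C → primer B is higher.

Primer B, 60°C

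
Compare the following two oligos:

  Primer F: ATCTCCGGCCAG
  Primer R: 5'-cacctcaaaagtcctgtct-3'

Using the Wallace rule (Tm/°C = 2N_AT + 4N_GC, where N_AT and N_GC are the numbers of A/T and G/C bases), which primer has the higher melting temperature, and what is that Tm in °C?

Primer R, 56°C

Primer F: A+T=4, G+C=8 → Tm = 2(4)+4(8) = 40°C
Primer R: A+T=10, G+C=9 → Tm = 2(10)+4(9) = 56°C
40°C vs 56°C → primer R is higher.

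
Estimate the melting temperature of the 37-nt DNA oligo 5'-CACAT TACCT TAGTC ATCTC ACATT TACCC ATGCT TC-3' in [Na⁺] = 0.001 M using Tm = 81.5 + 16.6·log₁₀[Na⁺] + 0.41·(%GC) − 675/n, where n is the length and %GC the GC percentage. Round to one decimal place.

30.1°C

Length n = 37. Base counts: C=13, A=9, T=13, G=2
G+C = 15, so %GC = 15/37 × 100 = 40.541%
Salt term: 16.6 × (-3) = -49.8
GC term: 0.41 × 40.541 = 16.622; length term: −675/37 = −18.243
Tm = 81.5 + (-49.8) + 16.622 − 18.243 = 30.079 → 30.1°C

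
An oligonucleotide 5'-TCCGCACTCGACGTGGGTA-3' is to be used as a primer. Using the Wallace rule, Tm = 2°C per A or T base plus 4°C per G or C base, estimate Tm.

Counting bases: T=4, C=6, G=6, A=3
A+T = 7, G+C = 12
Tm = 2×7 + 4×12 = 62°C

62°C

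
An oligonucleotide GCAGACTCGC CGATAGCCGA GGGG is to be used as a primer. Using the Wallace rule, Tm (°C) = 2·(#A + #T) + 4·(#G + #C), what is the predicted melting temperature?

82°C

Base counts: A=5, C=7, G=10, T=2
A+T = 7, G+C = 17
Tm = 2(7) + 4(17) = 14 + 68 = 82°C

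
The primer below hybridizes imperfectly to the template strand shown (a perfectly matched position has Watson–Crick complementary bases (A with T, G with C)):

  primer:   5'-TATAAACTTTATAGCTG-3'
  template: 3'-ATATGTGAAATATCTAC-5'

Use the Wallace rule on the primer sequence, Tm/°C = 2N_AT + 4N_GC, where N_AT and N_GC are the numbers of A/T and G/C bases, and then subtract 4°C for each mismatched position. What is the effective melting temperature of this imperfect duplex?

34°C

Primer base counts: A=6, T=7, G=2, C=2 → A+T=13, G+C=4
Perfect-match Tm = 2(13) + 4(4) = 26 + 16 = 42°C
Mismatches (positions where the bases are not complementary): 2 (at positions 5, 15)
Effective Tm = 42 − 2×4 = 42 − 8 = 34°C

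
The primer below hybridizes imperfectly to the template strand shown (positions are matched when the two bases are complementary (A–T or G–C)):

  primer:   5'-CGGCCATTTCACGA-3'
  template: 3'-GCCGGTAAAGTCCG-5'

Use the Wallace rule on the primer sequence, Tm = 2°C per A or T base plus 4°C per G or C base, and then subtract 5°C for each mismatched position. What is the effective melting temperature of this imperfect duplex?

Primer base counts: A=3, T=3, G=3, C=5 → A+T=6, G+C=8
Perfect-match Tm = 2(6) + 4(8) = 12 + 32 = 44°C
Mismatches (positions where the bases are not complementary): 2 (at positions 12, 14)
Effective Tm = 44 − 2×5 = 44 − 10 = 34°C

34°C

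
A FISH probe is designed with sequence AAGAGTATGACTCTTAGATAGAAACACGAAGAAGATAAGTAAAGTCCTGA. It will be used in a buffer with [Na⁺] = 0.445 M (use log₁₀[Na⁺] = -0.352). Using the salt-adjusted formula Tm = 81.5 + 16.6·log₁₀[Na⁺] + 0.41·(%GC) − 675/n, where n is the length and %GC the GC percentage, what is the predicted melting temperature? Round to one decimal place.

Length n = 50. Counting bases: A=23, T=10, C=6, G=11
G+C = 17, so %GC = 17/50 × 100 = 34%
Salt term: 16.6 × (-0.352) = -5.843
GC term: 0.41 × 34 = 13.94; length term: −675/50 = −13.5
Tm = 81.5 + (-5.843) + 13.94 − 13.5 = 76.097 → 76.1°C

76.1°C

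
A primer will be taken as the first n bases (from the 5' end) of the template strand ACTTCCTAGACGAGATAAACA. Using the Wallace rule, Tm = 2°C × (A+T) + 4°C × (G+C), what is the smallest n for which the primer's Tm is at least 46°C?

n = 16

First 15 bases: ACTTCCTAGACGAGA → Tm = 44°C (< 46°C)
First 16 bases: ACTTCCTAGACGAGAT → Tm = 46°C (≥ 46°C)
Since every base adds ≥2°C, Tm only increases with n, so the threshold is first crossed at n = 16.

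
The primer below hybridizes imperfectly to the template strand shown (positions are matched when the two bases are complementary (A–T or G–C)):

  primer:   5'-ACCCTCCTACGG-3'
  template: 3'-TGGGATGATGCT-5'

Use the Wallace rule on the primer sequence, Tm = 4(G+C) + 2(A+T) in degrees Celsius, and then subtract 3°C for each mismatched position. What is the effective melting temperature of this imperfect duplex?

Primer base counts: A=2, T=2, G=2, C=6 → A+T=4, G+C=8
Perfect-match Tm = 2(4) + 4(8) = 8 + 32 = 40°C
Mismatches (positions where the bases are not complementary): 2 (at positions 6, 12)
Effective Tm = 40 − 2×3 = 40 − 6 = 34°C

34°C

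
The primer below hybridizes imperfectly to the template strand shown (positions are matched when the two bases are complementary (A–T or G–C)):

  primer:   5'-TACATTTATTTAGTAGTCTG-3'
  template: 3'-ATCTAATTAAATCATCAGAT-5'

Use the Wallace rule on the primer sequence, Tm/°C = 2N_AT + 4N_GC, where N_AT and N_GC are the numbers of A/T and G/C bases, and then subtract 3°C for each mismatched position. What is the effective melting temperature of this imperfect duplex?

Primer base counts: A=5, T=10, G=3, C=2 → A+T=15, G+C=5
Perfect-match Tm = 2(15) + 4(5) = 30 + 20 = 50°C
Mismatches (positions where the bases are not complementary): 3 (at positions 3, 7, 20)
Effective Tm = 50 − 3×3 = 50 − 9 = 41°C

41°C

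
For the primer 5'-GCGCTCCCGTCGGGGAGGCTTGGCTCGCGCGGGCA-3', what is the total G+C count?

Counting bases: C=12, A=2, T=5, G=16
G+C = 16 + 12 = 28

28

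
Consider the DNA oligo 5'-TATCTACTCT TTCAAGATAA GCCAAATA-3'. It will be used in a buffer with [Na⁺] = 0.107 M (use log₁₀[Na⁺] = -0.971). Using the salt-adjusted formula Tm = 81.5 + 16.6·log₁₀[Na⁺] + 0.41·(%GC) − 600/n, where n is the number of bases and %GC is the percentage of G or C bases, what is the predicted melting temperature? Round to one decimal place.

Length n = 28. Scanning the sequence gives G=2, C=6, A=11, T=9.
G+C = 8, so %GC = 8/28 × 100 = 28.571%
Salt term: 16.6 × (-0.971) = -16.119
GC term: 0.41 × 28.571 = 11.714; length term: −600/28 = −21.429
Tm = 81.5 + (-16.119) + 11.714 − 21.429 = 55.666 → 55.7°C

55.7°C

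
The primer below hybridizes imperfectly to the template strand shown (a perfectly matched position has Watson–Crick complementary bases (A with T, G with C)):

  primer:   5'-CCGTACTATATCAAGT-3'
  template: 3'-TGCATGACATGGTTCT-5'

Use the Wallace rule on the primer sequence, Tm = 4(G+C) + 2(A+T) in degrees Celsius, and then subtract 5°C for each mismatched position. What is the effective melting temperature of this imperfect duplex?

24°C

Primer base counts: A=5, T=5, G=2, C=4 → A+T=10, G+C=6
Perfect-match Tm = 2(10) + 4(6) = 20 + 24 = 44°C
Mismatches (positions where the bases are not complementary): 4 (at positions 1, 8, 11, 16)
Effective Tm = 44 − 4×5 = 44 − 20 = 24°C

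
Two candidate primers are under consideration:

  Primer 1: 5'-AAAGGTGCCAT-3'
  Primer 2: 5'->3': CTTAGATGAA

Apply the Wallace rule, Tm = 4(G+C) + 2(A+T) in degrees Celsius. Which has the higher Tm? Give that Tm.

Primer 1: A+T=6, G+C=5 → Tm = 2(6)+4(5) = 32°C
Primer 2: A+T=7, G+C=3 → Tm = 2(7)+4(3) = 26°C
32°C vs 26°C → primer 1 is higher.

Primer 1, 32°C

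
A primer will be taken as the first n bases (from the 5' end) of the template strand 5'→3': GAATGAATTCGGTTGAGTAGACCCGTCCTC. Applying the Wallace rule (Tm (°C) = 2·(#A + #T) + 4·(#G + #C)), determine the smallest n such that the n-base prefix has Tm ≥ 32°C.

n = 12

First 11 bases: GAATGAATTCG → Tm = 30°C (< 32°C)
First 12 bases: GAATGAATTCGG → Tm = 34°C (≥ 32°C)
Each additional base adds 2°C (A/T) or 4°C (G/C), so Tm is non-decreasing in n; n = 12 is the first length to reach 32°C.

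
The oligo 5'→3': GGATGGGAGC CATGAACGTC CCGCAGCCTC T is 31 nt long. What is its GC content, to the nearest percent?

65%

Base counts: C=10, T=5, G=10, A=6
G+C = 10 + 10 = 20 out of 31 bases
%GC = 20/31 × 100 = 64.52% ≈ 65%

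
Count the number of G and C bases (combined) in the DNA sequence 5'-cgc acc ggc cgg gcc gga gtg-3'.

A=2, G=10, C=8, T=1
Total G or C: 10 + 8 = 18

18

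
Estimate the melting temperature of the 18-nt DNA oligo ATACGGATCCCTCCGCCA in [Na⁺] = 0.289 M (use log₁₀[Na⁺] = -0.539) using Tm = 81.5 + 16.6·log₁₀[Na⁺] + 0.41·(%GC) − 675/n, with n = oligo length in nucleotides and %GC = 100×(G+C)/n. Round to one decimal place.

Length n = 18. Counting bases: T=3, A=4, G=3, C=8
G+C = 11, so %GC = 11/18 × 100 = 61.111%
Salt term: 16.6 × (-0.539) = -8.947
GC term: 0.41 × 61.111 = 25.056; length term: −675/18 = −37.5
Tm = 81.5 + (-8.947) + 25.056 − 37.5 = 60.109 → 60.1°C

60.1°C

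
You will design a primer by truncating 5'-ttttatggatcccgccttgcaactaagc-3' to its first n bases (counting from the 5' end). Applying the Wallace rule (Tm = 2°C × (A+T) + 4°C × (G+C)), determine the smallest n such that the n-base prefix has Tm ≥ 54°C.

n = 19

First 18 bases: TTTTATGGATCCCGCCTT → Tm = 52°C (< 54°C)
First 19 bases: TTTTATGGATCCCGCCTTG → Tm = 56°C (≥ 54°C)
Each additional base adds 2°C (A/T) or 4°C (G/C), so Tm is non-decreasing in n; n = 19 is the first length to reach 54°C.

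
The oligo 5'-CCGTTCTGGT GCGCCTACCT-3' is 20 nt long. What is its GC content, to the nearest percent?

Scanning the sequence gives C=8, T=6, G=5, A=1.
G+C = 5 + 8 = 13 out of 20 bases
%GC = 13/20 × 100 = 65% ≈ 65%

65%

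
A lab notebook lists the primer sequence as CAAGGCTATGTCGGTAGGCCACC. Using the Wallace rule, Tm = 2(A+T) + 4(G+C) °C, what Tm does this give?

Scanning the sequence gives C=7, A=5, T=4, G=7.
A+T = 9, G+C = 14
Tm = 2(9) + 4(14) = 18 + 56 = 74°C

74°C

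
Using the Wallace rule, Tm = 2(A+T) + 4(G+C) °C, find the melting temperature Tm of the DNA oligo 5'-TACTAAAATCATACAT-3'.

38°C

Base counts: T=5, C=3, G=0, A=8
AT pairs contribute 13, GC pairs contribute 3.
Tm = 2×13 + 4×3 = 38°C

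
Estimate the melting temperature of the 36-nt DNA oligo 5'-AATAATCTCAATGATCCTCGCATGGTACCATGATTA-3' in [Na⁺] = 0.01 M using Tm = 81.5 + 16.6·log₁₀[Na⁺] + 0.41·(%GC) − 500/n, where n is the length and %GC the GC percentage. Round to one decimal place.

Length n = 36. T=11, G=5, C=8, A=12
G+C = 13, so %GC = 13/36 × 100 = 36.111%
Salt term: 16.6 × (-2) = -33.2
GC term: 0.41 × 36.111 = 14.806; length term: −500/36 = −13.889
Tm = 81.5 + (-33.2) + 14.806 − 13.889 = 49.217 → 49.2°C

49.2°C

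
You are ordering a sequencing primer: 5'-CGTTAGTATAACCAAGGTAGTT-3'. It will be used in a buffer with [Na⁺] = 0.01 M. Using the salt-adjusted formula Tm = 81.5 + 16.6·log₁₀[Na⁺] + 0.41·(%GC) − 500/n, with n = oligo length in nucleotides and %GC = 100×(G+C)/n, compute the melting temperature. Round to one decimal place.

40.5°C

Length n = 22. Counting bases: G=5, A=7, C=3, T=7
G+C = 8, so %GC = 8/22 × 100 = 36.364%
Salt term: 16.6 × (-2) = -33.2
GC term: 0.41 × 36.364 = 14.909; length term: −500/22 = −22.727
Tm = 81.5 + (-33.2) + 14.909 − 22.727 = 40.482 → 40.5°C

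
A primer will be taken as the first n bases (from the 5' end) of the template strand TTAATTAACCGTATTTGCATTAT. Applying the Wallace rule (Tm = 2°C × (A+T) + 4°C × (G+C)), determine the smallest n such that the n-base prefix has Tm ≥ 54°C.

First 21 bases: TTAATTAACCGTATTTGCATT → Tm = 52°C (< 54°C)
First 22 bases: TTAATTAACCGTATTTGCATTA → Tm = 54°C (≥ 54°C)
Each additional base adds 2°C (A/T) or 4°C (G/C), so Tm is non-decreasing in n; n = 22 is the first length to reach 54°C.

n = 22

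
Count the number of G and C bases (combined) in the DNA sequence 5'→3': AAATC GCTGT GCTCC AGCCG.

Scanning the sequence gives A=4, C=7, G=5, T=4.
Total G or C: 5 + 7 = 12

12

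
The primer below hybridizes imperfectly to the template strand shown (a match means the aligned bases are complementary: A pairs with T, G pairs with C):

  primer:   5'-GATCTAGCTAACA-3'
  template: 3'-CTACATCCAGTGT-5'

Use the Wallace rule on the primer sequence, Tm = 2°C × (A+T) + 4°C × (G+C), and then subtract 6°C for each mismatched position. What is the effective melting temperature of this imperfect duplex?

18°C

Primer base counts: A=5, T=3, G=2, C=3 → A+T=8, G+C=5
Perfect-match Tm = 2(8) + 4(5) = 16 + 20 = 36°C
Mismatches (positions where the bases are not complementary): 3 (at positions 4, 8, 10)
Effective Tm = 36 − 3×6 = 36 − 18 = 18°C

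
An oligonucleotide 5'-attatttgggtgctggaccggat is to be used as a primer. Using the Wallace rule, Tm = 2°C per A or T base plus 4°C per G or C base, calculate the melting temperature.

Base counts: C=3, G=8, T=8, A=4
AT pairs contribute 12, GC pairs contribute 11.
Tm = 2(12) + 4(11) = 24 + 44 = 68°C

68°C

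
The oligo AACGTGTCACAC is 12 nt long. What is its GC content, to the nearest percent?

Counting bases: C=4, G=2, T=2, A=4
G+C = 2 + 4 = 6 out of 12 bases
%GC = 6/12 × 100 = 50% ≈ 50%

50%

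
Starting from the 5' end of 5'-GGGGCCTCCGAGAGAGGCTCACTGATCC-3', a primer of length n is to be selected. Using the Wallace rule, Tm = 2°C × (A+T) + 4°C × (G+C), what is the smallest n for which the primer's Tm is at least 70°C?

n = 20

First 19 bases: GGGGCCTCCGAGAGAGGCT → Tm = 66°C (< 70°C)
First 20 bases: GGGGCCTCCGAGAGAGGCTC → Tm = 70°C (≥ 70°C)
Since every base adds ≥2°C, Tm only increases with n, so the threshold is first crossed at n = 20.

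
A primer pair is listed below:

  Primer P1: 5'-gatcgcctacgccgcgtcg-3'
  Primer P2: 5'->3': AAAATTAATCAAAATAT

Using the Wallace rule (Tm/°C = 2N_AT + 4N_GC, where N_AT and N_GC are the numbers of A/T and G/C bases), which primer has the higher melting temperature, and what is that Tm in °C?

Primer P1, 66°C

Primer P1: A+T=5, G+C=14 → Tm = 2(5)+4(14) = 66°C
Primer P2: A+T=16, G+C=1 → Tm = 2(16)+4(1) = 36°C
66°C vs 36°C → primer P1 is higher.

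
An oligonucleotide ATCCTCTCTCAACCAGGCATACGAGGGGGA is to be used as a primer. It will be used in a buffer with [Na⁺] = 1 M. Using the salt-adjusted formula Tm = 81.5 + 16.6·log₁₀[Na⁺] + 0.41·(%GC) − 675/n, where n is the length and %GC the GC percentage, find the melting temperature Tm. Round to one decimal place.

Length n = 30. Base counts: C=9, G=8, T=5, A=8
G+C = 17, so %GC = 17/30 × 100 = 56.667%
Salt term: 16.6 × (0) = 0
GC term: 0.41 × 56.667 = 23.233; length term: −675/30 = −22.5
Tm = 81.5 + (0) + 23.233 − 22.5 = 82.233 → 82.2°C

82.2°C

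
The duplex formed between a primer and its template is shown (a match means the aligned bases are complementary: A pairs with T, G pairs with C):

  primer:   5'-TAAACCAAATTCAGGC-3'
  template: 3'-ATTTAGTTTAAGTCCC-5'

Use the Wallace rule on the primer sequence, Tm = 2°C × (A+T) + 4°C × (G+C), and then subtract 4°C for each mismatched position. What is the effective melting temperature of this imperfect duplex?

Primer base counts: A=7, T=3, G=2, C=4 → A+T=10, G+C=6
Perfect-match Tm = 2(10) + 4(6) = 20 + 24 = 44°C
Mismatches (positions where the bases are not complementary): 2 (at positions 5, 16)
Effective Tm = 44 − 2×4 = 44 − 8 = 36°C

36°C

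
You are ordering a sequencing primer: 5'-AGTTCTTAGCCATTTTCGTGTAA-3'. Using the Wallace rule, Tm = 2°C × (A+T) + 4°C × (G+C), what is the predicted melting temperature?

Base counts: A=5, T=10, G=4, C=4
A+T = 15, G+C = 8
Tm = 4·8 + 2·15 = 32 + 30 = 62°C

62°C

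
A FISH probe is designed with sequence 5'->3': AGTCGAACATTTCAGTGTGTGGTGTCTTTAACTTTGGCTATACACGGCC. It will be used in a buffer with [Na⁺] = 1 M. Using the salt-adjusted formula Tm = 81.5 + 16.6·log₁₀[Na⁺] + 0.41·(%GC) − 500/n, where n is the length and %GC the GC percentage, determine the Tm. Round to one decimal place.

Length n = 49. G=12, C=10, A=10, T=17
G+C = 22, so %GC = 22/49 × 100 = 44.898%
Salt term: 16.6 × (0) = 0
GC term: 0.41 × 44.898 = 18.408; length term: −500/49 = −10.204
Tm = 81.5 + (0) + 18.408 − 10.204 = 89.704 → 89.7°C

89.7°C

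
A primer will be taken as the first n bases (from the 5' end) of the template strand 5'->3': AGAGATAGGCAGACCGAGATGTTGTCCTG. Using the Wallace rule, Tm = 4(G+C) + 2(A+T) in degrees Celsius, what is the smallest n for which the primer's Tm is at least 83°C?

n = 28

First 27 bases: AGAGATAGGCAGACCGAGATGTTGTCC → Tm = 82°C (< 83°C)
First 28 bases: AGAGATAGGCAGACCGAGATGTTGTCCT → Tm = 84°C (≥ 83°C)
Since every base adds ≥2°C, Tm only increases with n, so the threshold is first crossed at n = 28.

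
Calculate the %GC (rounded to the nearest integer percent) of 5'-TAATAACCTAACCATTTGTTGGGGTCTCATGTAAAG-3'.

36%

Base counts: C=6, A=11, G=7, T=12
G+C = 7 + 6 = 13 out of 36 bases
%GC = 13/36 × 100 = 36.11% ≈ 36%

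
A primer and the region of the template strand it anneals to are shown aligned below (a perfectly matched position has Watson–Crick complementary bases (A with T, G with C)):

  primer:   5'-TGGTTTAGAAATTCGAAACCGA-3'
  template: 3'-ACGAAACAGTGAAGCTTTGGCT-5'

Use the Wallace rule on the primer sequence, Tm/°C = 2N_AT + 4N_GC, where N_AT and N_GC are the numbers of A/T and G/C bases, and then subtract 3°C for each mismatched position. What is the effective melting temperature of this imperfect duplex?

45°C

Primer base counts: A=8, T=6, G=5, C=3 → A+T=14, G+C=8
Perfect-match Tm = 2(14) + 4(8) = 28 + 32 = 60°C
Mismatches (positions where the bases are not complementary): 5 (at positions 3, 7, 8, 9, 11)
Effective Tm = 60 − 5×3 = 60 − 15 = 45°C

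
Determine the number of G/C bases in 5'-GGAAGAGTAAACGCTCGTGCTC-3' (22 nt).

Scanning the sequence gives C=5, T=4, A=6, G=7.
G+C = 7 + 5 = 12

12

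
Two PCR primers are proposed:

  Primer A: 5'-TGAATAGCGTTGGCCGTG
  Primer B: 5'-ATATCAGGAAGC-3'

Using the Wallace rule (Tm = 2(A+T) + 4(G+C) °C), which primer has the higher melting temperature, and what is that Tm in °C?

Primer A, 56°C

Primer A: A+T=8, G+C=10 → Tm = 2(8)+4(10) = 56°C
Primer B: A+T=7, G+C=5 → Tm = 2(7)+4(5) = 34°C
56°C vs 34°C → primer A is higher.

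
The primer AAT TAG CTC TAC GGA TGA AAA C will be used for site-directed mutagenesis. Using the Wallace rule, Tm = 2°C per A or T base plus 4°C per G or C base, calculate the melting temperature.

Scanning the sequence gives T=5, A=9, C=4, G=4.
AT pairs contribute 14, GC pairs contribute 8.
Tm = 4·8 + 2·14 = 32 + 28 = 60°C

60°C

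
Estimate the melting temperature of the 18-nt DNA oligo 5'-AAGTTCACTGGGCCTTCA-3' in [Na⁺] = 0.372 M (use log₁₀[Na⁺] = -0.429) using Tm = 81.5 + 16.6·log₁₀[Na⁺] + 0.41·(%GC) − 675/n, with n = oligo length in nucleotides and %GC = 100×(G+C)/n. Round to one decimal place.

Length n = 18. Counting bases: C=5, G=4, A=4, T=5
G+C = 9, so %GC = 9/18 × 100 = 50%
Salt term: 16.6 × (-0.429) = -7.121
GC term: 0.41 × 50 = 20.5; length term: −675/18 = −37.5
Tm = 81.5 + (-7.121) + 20.5 − 37.5 = 57.379 → 57.4°C

57.4°C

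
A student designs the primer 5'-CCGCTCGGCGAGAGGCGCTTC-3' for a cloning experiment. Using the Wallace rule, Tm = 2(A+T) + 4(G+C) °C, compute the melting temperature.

74°C

C=8, G=8, A=2, T=3
So N_AT = 5 and N_GC = 16.
Tm = 2(5) + 4(16) = 10 + 64 = 74°C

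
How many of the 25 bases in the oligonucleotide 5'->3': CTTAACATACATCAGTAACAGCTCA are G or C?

Counting bases: C=7, T=6, A=10, G=2
G+C = 2 + 7 = 9

9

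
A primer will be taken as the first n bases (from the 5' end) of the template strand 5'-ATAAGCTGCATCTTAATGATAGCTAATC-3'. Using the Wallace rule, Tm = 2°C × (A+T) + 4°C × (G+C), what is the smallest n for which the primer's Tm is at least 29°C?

First 10 bases: ATAAGCTGCA → Tm = 28°C (< 29°C)
First 11 bases: ATAAGCTGCAT → Tm = 30°C (≥ 29°C)
Since every base adds ≥2°C, Tm only increases with n, so the threshold is first crossed at n = 11.

n = 11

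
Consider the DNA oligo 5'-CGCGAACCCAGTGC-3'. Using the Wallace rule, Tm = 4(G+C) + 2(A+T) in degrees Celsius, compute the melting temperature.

C=6, T=1, A=3, G=4
AT pairs contribute 4, GC pairs contribute 10.
Tm = 2×4 + 4×10 = 48°C

48°C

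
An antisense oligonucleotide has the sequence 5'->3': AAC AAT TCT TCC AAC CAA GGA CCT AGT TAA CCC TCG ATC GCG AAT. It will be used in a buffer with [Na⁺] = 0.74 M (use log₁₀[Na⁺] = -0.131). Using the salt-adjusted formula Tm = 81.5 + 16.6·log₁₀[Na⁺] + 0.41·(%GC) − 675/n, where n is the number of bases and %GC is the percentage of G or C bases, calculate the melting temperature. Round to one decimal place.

Length n = 45. G=6, A=15, C=14, T=10
G+C = 20, so %GC = 20/45 × 100 = 44.444%
Salt term: 16.6 × (-0.131) = -2.175
GC term: 0.41 × 44.444 = 18.222; length term: −675/45 = −15
Tm = 81.5 + (-2.175) + 18.222 − 15 = 82.547 → 82.5°C

82.5°C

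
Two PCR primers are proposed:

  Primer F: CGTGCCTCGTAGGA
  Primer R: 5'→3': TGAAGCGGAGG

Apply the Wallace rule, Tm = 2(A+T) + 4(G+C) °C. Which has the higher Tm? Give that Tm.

Primer F: A+T=5, G+C=9 → Tm = 2(5)+4(9) = 46°C
Primer R: A+T=4, G+C=7 → Tm = 2(4)+4(7) = 36°C
46°C vs 36°C → primer F is higher.

Primer F, 46°C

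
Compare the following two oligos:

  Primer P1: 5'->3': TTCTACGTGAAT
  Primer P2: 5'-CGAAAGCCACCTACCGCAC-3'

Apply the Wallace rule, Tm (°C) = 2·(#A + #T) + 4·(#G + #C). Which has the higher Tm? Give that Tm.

Primer P2, 62°C

Primer P1: A+T=8, G+C=4 → Tm = 2(8)+4(4) = 32°C
Primer P2: A+T=7, G+C=12 → Tm = 2(7)+4(12) = 62°C
32°C vs 62°C → primer P2 is higher.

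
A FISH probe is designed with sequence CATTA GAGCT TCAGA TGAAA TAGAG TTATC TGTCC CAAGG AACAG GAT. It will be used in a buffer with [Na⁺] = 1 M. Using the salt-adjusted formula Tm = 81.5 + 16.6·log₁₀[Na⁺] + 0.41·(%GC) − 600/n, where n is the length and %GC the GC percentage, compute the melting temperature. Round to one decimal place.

Length n = 48. G=11, C=8, A=17, T=12
G+C = 19, so %GC = 19/48 × 100 = 39.583%
Salt term: 16.6 × (0) = 0
GC term: 0.41 × 39.583 = 16.229; length term: −600/48 = −12.5
Tm = 81.5 + (0) + 16.229 − 12.5 = 85.229 → 85.2°C

85.2°C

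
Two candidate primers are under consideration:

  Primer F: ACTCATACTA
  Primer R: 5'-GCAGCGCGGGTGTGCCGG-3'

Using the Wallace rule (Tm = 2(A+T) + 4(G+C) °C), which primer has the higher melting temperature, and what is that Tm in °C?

Primer F: A+T=7, G+C=3 → Tm = 2(7)+4(3) = 26°C
Primer R: A+T=3, G+C=15 → Tm = 2(3)+4(15) = 66°C
26°C vs 66°C → primer R is higher.

Primer R, 66°C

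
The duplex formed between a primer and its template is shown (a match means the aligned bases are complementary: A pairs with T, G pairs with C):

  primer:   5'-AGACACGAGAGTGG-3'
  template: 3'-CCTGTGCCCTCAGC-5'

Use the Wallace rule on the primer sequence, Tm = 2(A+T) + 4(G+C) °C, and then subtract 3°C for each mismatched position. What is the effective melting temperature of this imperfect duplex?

35°C

Primer base counts: A=5, T=1, G=6, C=2 → A+T=6, G+C=8
Perfect-match Tm = 2(6) + 4(8) = 12 + 32 = 44°C
Mismatches (positions where the bases are not complementary): 3 (at positions 1, 8, 13)
Effective Tm = 44 − 3×3 = 44 − 9 = 35°C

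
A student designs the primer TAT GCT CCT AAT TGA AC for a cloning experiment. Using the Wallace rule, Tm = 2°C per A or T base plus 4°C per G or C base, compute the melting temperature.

46°C

Base counts: G=2, C=4, T=6, A=5
A+T = 11, G+C = 6
Tm = 2×11 + 4×6 = 46°C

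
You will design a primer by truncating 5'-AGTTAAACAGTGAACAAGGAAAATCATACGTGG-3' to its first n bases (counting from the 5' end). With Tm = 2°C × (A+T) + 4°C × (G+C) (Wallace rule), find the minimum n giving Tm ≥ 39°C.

First 14 bases: AGTTAAACAGTGAA → Tm = 36°C (< 39°C)
First 15 bases: AGTTAAACAGTGAAC → Tm = 40°C (≥ 39°C)
Each additional base adds 2°C (A/T) or 4°C (G/C), so Tm is non-decreasing in n; n = 15 is the first length to reach 39°C.

n = 15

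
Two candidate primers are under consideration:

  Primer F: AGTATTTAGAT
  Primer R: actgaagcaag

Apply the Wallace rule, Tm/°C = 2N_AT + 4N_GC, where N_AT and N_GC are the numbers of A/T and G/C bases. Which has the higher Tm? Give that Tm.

Primer R, 32°C

Primer F: A+T=9, G+C=2 → Tm = 2(9)+4(2) = 26°C
Primer R: A+T=6, G+C=5 → Tm = 2(6)+4(5) = 32°C
26°C vs 32°C → primer R is higher.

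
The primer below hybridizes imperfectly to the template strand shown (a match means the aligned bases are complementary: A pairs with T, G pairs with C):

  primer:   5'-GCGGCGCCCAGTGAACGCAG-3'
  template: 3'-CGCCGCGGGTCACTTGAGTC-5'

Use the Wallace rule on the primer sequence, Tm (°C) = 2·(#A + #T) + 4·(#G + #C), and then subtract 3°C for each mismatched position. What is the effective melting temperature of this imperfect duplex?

Primer base counts: A=4, T=1, G=8, C=7 → A+T=5, G+C=15
Perfect-match Tm = 2(5) + 4(15) = 10 + 60 = 70°C
Mismatches (positions where the bases are not complementary): 1 (at position 17)
Effective Tm = 70 − 1×3 = 70 − 3 = 67°C

67°C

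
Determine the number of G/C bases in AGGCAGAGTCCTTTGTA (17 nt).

Scanning the sequence gives T=5, G=5, A=4, C=3.
G+C = 5 + 3 = 8

8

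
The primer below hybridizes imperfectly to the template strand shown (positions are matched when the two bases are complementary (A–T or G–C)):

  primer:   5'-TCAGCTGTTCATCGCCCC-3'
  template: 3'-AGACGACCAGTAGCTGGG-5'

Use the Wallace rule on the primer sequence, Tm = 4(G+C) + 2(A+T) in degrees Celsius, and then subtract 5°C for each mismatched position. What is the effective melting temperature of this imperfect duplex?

43°C

Primer base counts: A=2, T=5, G=3, C=8 → A+T=7, G+C=11
Perfect-match Tm = 2(7) + 4(11) = 14 + 44 = 58°C
Mismatches (positions where the bases are not complementary): 3 (at positions 3, 8, 15)
Effective Tm = 58 − 3×5 = 58 − 15 = 43°C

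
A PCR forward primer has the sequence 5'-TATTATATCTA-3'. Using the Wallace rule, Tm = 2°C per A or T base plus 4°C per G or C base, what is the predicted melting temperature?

Scanning the sequence gives G=0, C=1, A=4, T=6.
So N_AT = 10 and N_GC = 1.
Tm = 2×10 + 4×1 = 24°C

24°C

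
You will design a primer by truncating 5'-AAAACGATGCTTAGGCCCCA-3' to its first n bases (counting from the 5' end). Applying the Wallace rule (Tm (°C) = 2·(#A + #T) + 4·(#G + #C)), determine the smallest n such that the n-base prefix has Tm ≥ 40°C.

n = 15

First 14 bases: AAAACGATGCTTAG → Tm = 38°C (< 40°C)
First 15 bases: AAAACGATGCTTAGG → Tm = 42°C (≥ 40°C)
Each additional base adds 2°C (A/T) or 4°C (G/C), so Tm is non-decreasing in n; n = 15 is the first length to reach 40°C.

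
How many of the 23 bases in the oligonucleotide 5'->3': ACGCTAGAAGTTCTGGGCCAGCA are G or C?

13

Scanning the sequence gives A=6, C=6, T=4, G=7.
G+C = 7 + 6 = 13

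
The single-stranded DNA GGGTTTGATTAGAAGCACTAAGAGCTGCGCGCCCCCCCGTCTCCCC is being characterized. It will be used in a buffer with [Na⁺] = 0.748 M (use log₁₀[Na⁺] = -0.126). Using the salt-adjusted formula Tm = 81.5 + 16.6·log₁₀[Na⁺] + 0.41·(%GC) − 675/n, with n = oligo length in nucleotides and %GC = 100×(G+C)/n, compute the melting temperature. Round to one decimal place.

90.6°C

Length n = 46. Scanning the sequence gives C=17, A=8, G=12, T=9.
G+C = 29, so %GC = 29/46 × 100 = 63.043%
Salt term: 16.6 × (-0.126) = -2.092
GC term: 0.41 × 63.043 = 25.848; length term: −675/46 = −14.674
Tm = 81.5 + (-2.092) + 25.848 − 14.674 = 90.582 → 90.6°C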